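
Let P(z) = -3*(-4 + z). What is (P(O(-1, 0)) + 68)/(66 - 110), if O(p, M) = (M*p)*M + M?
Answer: -20/11 ≈ -1.8182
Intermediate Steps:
O(p, M) = M + p*M² (O(p, M) = p*M² + M = M + p*M²)
P(z) = 12 - 3*z
(P(O(-1, 0)) + 68)/(66 - 110) = ((12 - 0*(1 + 0*(-1))) + 68)/(66 - 110) = ((12 - 0*(1 + 0)) + 68)/(-44) = ((12 - 0) + 68)*(-1/44) = ((12 - 3*0) + 68)*(-1/44) = ((12 + 0) + 68)*(-1/44) = (12 + 68)*(-1/44) = 80*(-1/44) = -20/11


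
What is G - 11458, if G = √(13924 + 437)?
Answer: -11458 + √14361 ≈ -11338.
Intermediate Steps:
G = √14361 ≈ 119.84
G - 11458 = √14361 - 11458 = -11458 + √14361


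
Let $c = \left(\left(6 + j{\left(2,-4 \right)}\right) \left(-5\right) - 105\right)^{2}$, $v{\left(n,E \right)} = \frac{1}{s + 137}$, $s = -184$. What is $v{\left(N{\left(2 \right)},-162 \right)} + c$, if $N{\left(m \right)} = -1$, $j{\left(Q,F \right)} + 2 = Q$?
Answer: $\frac{856574}{47} \approx 18225.0$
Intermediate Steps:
$j{\left(Q,F \right)} = -2 + Q$
$v{\left(n,E \right)} = - \frac{1}{47}$ ($v{\left(n,E \right)} = \frac{1}{-184 + 137} = \frac{1}{-47} = - \frac{1}{47}$)
$c = 18225$ ($c = \left(\left(6 + \left(-2 + 2\right)\right) \left(-5\right) - 105\right)^{2} = \left(\left(6 + 0\right) \left(-5\right) - 105\right)^{2} = \left(6 \left(-5\right) - 105\right)^{2} = \left(-30 - 105\right)^{2} = \left(-135\right)^{2} = 18225$)
$v{\left(N{\left(2 \right)},-162 \right)} + c = - \frac{1}{47} + 18225 = \frac{856574}{47}$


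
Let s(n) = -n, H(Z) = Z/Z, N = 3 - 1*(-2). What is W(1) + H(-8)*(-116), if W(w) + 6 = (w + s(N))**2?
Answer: -106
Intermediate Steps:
N = 5 (N = 3 + 2 = 5)
H(Z) = 1
W(w) = -6 + (-5 + w)**2 (W(w) = -6 + (w - 1*5)**2 = -6 + (w - 5)**2 = -6 + (-5 + w)**2)
W(1) + H(-8)*(-116) = (-6 + (-5 + 1)**2) + 1*(-116) = (-6 + (-4)**2) - 116 = (-6 + 16) - 116 = 10 - 116 = -106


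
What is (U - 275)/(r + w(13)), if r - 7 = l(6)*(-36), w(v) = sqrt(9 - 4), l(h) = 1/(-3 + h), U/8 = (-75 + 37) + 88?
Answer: -125/4 - 25*sqrt(5)/4 ≈ -45.225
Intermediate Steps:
U = 400 (U = 8*((-75 + 37) + 88) = 8*(-38 + 88) = 8*50 = 400)
w(v) = sqrt(5)
r = -5 (r = 7 - 36/(-3 + 6) = 7 - 36/3 = 7 + (1/3)*(-36) = 7 - 12 = -5)
(U - 275)/(r + w(13)) = (400 - 275)/(-5 + sqrt(5)) = 125/(-5 + sqrt(5))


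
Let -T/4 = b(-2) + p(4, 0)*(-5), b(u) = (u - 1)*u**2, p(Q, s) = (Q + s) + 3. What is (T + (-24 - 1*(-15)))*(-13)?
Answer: -2327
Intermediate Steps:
p(Q, s) = 3 + Q + s
b(u) = u**2*(-1 + u) (b(u) = (-1 + u)*u**2 = u**2*(-1 + u))
T = 188 (T = -4*((-2)**2*(-1 - 2) + (3 + 4 + 0)*(-5)) = -4*(4*(-3) + 7*(-5)) = -4*(-12 - 35) = -4*(-47) = 188)
(T + (-24 - 1*(-15)))*(-13) = (188 + (-24 - 1*(-15)))*(-13) = (188 + (-24 + 15))*(-13) = (188 - 9)*(-13) = 179*(-13) = -2327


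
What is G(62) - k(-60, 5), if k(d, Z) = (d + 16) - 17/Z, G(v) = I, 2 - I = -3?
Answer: 262/5 ≈ 52.400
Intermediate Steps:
I = 5 (I = 2 - 1*(-3) = 2 + 3 = 5)
G(v) = 5
k(d, Z) = 16 + d - 17/Z (k(d, Z) = (16 + d) - 17/Z = 16 + d - 17/Z)
G(62) - k(-60, 5) = 5 - (16 - 60 - 17/5) = 5 - 1*(-237/5) = 5 + 237/5 = 262/5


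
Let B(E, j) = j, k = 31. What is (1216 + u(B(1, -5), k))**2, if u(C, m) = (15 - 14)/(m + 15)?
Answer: 3128947969/2116 ≈ 1.4787e+6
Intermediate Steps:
u(C, m) = 1/(15 + m)
(1216 + u(B(1, -5), k))**2 = (1216 + 1/(15 + 31))**2 = (1216 + 1/46)**2 = (55937/46)**2 = 3128947969/2116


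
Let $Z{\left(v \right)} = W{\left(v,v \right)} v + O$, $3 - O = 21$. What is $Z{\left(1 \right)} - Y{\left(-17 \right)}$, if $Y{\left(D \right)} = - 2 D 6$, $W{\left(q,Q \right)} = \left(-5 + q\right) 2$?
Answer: $-230$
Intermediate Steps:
$W{\left(q,Q \right)} = -10 + 2 q$
$Y{\left(D \right)} = - 12 D$
$O = -18$ ($O = 3 - 21 = -18$)
$Z{\left(v \right)} = -18 + v \left(-10 + 2 v\right)$ ($Z{\left(v \right)} = \left(-10 + 2 v\right) v - 18 = v \left(-10 + 2 v\right) - 18 = -18 + v \left(-10 + 2 v\right)$)
$Z{\left(1 \right)} - Y{\left(-17 \right)} = \left(-18 + 2 \cdot 1 \left(-5 + 1\right)\right) - \left(-12\right) \left(-17\right) = \left(-18 + 2 \cdot 1 \left(-4\right)\right) - 204 = \left(-18 - 8\right) - 204 = -26 - 204 = -230$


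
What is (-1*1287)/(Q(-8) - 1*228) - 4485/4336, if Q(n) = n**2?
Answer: 1211223/177776 ≈ 6.8132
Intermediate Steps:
(-1*1287)/(Q(-8) - 1*228) - 4485/4336 = (-1*1287)/((-8)**2 - 1*228) - 4485/4336 = -1287/(64 - 228) - 4485*1/4336 = -1287/(-164) - 4485/4336 = -1287*(-1/164) - 4485/4336 = 1287/164 - 4485/4336 = 1211223/177776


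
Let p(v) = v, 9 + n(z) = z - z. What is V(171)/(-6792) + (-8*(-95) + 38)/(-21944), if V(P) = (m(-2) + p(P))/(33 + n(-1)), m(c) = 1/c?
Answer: -33455459/894261888 ≈ -0.037411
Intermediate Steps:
n(z) = -9 (n(z) = -9 + (z - z) = -9 + 0 = -9)
V(P) = -1/48 + P/24 (V(P) = (1/(-2) + P)/(33 - 9) = (-½ + P)/24 = (-½ + P)*(1/24) = -1/48 + P/24)
V(171)/(-6792) + (-8*(-95) + 38)/(-21944) = (-1/48 + (1/24)*171)/(-6792) + (-8*(-95) + 38)/(-21944) = (-1/48 + 57/8)*(-1/6792) + (760 + 38)*(-1/21944) = (341/48)*(-1/6792) + 798*(-1/21944) = -341/326016 - 399/10972 = -33455459/894261888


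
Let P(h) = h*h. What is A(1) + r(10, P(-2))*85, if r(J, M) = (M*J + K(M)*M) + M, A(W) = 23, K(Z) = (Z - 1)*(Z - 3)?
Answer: 4783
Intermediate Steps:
K(Z) = (-1 + Z)*(-3 + Z)
P(h) = h²
r(J, M) = M + J*M + M*(3 + M² - 4*M) (r(J, M) = (M*J + (3 + M² - 4*M)*M) + M = (J*M + M*(3 + M² - 4*M)) + M = M + J*M + M*(3 + M² - 4*M))
A(1) + r(10, P(-2))*85 = 23 + ((-2)²*(4 + 10 + ((-2)²)² - 4*(-2)²))*85 = 23 + (4*(4 + 10 + 4² - 4*4))*85 = 23 + (4*(4 + 10 + 16 - 16))*85 = 23 + (4*14)*85 = 23 + 56*85 = 23 + 4760 = 4783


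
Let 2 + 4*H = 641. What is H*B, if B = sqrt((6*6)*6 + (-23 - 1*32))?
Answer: 639*sqrt(161)/4 ≈ 2027.0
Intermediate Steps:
H = 639/4 (H = -1/2 + (1/4)*641 = -1/2 + 641/4 = 639/4 ≈ 159.75)
B = sqrt(161) (B = sqrt(36*6 + (-23 - 32)) = sqrt(216 - 55) = sqrt(161) ≈ 12.689)
H*B = 639*sqrt(161)/4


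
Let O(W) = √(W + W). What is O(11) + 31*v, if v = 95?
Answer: 2945 + √22 ≈ 2949.7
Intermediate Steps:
O(W) = √2*√W (O(W) = √(2*W) = √2*√W)
O(11) + 31*v = √2*√11 + 31*95 = √22 + 2945 = 2945 + √22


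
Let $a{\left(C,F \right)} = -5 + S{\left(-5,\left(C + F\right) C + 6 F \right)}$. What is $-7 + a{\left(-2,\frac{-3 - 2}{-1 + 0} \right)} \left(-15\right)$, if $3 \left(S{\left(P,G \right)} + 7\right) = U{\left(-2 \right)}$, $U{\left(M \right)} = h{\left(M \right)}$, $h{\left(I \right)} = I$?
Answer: $183$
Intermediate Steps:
$U{\left(M \right)} = M$
$S{\left(P,G \right)} = - \frac{23}{3}$ ($S{\left(P,G \right)} = -7 + \frac{1}{3} \left(-2\right) = -7 - \frac{2}{3} = - \frac{23}{3}$)
$a{\left(C,F \right)} = - \frac{38}{3}$ ($a{\left(C,F \right)} = -5 - \frac{23}{3} = - \frac{38}{3}$)
$-7 + a{\left(-2,\frac{-3 - 2}{-1 + 0} \right)} \left(-15\right) = -7 - -190 = -7 + 190 = 183$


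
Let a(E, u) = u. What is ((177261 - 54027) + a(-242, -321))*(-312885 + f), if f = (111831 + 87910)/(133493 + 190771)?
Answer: -4156800560743929/108088 ≈ -3.8458e+10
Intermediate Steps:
f = 199741/324264 ≈ 0.61598
((177261 - 54027) + a(-242, -321))*(-312885 + f) = ((177261 - 54027) - 321)*(-312885 + 199741/324264) = (123234 - 321)*(-101457141899/324264) = 122913*(-101457141899/324264) = -4156800560743929/108088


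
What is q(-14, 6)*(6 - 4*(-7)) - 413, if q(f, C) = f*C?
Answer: -3269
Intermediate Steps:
q(f, C) = C*f
q(-14, 6)*(6 - 4*(-7)) - 413 = (6*(-14))*(6 - 4*(-7)) - 413 = -84*(6 + 28) - 413 = -84*34 - 413 = -2856 - 413 = -3269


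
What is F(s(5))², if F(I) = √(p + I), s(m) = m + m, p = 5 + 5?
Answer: 20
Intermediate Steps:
p = 10
s(m) = 2*m
F(I) = √(10 + I)
F(s(5))² = (√(10 + 2*5))² = (√(10 + 10))² = (√20)² = (2*√5)² = 20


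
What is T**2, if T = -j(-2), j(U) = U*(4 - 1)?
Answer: 36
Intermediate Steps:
j(U) = 3*U (j(U) = U*3 = 3*U)
T = 6 (T = -3*(-2) = -1*(-6) = 6)
T**2 = 6**2 = 36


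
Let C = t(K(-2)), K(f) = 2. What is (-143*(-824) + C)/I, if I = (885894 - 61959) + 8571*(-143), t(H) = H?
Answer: -479/1633 ≈ -0.29332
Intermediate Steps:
C = 2
I = -401718 (I = 823935 - 1225653 = -401718)
(-143*(-824) + C)/I = (-143*(-824) + 2)/(-401718) = (117832 + 2)*(-1/401718) = 117834*(-1/401718) = -479/1633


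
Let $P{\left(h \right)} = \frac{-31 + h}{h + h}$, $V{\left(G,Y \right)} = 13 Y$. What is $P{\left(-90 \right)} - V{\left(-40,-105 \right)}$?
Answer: $\frac{245821}{180} \approx 1365.7$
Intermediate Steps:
$P{\left(h \right)} = \frac{-31 + h}{2 h}$
$P{\left(-90 \right)} - V{\left(-40,-105 \right)} = \frac{-31 - 90}{2 \left(-90\right)} - 13 \left(-105\right) = \frac{1}{2} \left(- \frac{1}{90}\right) \left(-121\right) - -1365 = \frac{121}{180} + 1365 = \frac{245821}{180}$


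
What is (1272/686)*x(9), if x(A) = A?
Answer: 5724/343 ≈ 16.688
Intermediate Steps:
(1272/686)*x(9) = (1272/686)*9 = (1272*(1/686))*9 = (636/343)*9 = 5724/343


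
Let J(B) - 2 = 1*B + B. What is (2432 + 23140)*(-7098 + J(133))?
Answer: -174656760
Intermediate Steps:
J(B) = 2 + 2*B (J(B) = 2 + (1*B + B) = 2 + (B + B) = 2 + 2*B)
(2432 + 23140)*(-7098 + J(133)) = (2432 + 23140)*(-7098 + (2 + 2*133)) = 25572*(-7098 + (2 + 266)) = 25572*(-7098 + 268) = 25572*(-6830) = -174656760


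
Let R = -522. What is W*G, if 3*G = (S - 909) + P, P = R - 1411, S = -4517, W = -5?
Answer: 12265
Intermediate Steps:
P = -1933 (P = -522 - 1411 = -1933)
G = -2453 (G = ((-4517 - 909) - 1933)/3 = (-5426 - 1933)/3 = (⅓)*(-7359) = -2453)
W*G = -5*(-2453) = 12265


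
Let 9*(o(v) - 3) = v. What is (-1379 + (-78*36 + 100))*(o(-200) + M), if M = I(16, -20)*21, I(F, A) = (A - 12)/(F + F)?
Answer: 1479494/9 ≈ 1.6439e+5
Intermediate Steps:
I(F, A) = (-12 + A)/(2*F) (I(F, A) = (-12 + A)/((2*F)) = (-12 + A)*(1/(2*F)) = (-12 + A)/(2*F))
o(v) = 3 + v/9
M = -21 (M = ((1/2)*(-12 - 20)/16)*21 = ((1/2)*(1/16)*(-32))*21 = -1*21 = -21)
(-1379 + (-78*36 + 100))*(o(-200) + M) = (-1379 + (-78*36 + 100))*((3 + (1/9)*(-200)) - 21) = (-1379 + (-2808 + 100))*((3 - 200/9) - 21) = (-1379 - 2708)*(-173/9 - 21) = -4087*(-362/9) = 1479494/9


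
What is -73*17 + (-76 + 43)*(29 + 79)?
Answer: -4805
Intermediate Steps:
-73*17 + (-76 + 43)*(29 + 79) = -1241 - 33*108 = -1241 - 3564 = -4805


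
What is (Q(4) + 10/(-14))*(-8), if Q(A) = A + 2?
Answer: -296/7 ≈ -42.286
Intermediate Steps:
Q(A) = 2 + A
(Q(4) + 10/(-14))*(-8) = ((2 + 4) + 10/(-14))*(-8) = (6 + 10*(-1/14))*(-8) = (6 - 5/7)*(-8) = (37/7)*(-8) = -296/7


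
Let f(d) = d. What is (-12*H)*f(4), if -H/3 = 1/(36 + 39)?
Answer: 48/25 ≈ 1.9200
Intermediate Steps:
H = -1/25 (H = -3/(36 + 39) = -3/75 = -3*1/75 = -1/25 ≈ -0.040000)
(-12*H)*f(4) = -12*(-1/25)*4 = (12/25)*4 = 48/25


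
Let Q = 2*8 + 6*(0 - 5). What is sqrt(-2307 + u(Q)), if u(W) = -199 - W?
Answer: 2*I*sqrt(623) ≈ 49.92*I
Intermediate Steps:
Q = -14 (Q = 16 + 6*(-5) = 16 - 30 = -14)
sqrt(-2307 + u(Q)) = sqrt(-2307 + (-199 - 1*(-14))) = sqrt(-2307 + (-199 + 14)) = sqrt(-2307 - 185) = sqrt(-2492) = 2*I*sqrt(623)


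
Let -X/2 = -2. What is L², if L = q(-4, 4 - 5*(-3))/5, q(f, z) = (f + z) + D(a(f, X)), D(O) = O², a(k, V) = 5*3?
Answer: 2304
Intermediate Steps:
X = 4 (X = -2*(-2) = 4)
a(k, V) = 15
q(f, z) = 225 + f + z (q(f, z) = (f + z) + 15² = (f + z) + 225 = 225 + f + z)
L = 48 (L = (225 - 4 + (4 - 5*(-3)))/5 = (225 - 4 + (4 + 15))*(⅕) = (225 - 4 + 19)*(⅕) = 240*(⅕) = 48)
L² = 48² = 2304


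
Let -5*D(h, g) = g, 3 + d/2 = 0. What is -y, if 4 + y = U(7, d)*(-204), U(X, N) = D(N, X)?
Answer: -1408/5 ≈ -281.60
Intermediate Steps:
d = -6 (d = -6 + 2*0 = -6 + 0 = -6)
D(h, g) = -g/5
U(X, N) = -X/5
y = 1408/5 (y = -4 - 1/5*7*(-204) = -4 - 7/5*(-204) = -4 + 1428/5 = 1408/5 ≈ 281.60)
-y = -1*1408/5 = -1408/5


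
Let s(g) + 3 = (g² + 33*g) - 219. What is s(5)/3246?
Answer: -16/1623 ≈ -0.0098583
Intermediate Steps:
s(g) = -222 + g² + 33*g (s(g) = -3 + ((g² + 33*g) - 219) = -3 + (-219 + g² + 33*g) = -222 + g² + 33*g)
s(5)/3246 = (-222 + 5² + 33*5)/3246 = (-222 + 25 + 165)*(1/3246) = -32*1/3246 = -16/1623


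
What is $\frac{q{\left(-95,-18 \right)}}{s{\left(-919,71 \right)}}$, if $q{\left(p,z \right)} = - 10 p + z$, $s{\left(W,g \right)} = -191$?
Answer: $- \frac{932}{191} \approx -4.8796$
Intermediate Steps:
$q{\left(p,z \right)} = z - 10 p$
$\frac{q{\left(-95,-18 \right)}}{s{\left(-919,71 \right)}} = \frac{-18 - -950}{-191} = \left(-18 + 950\right) \left(- \frac{1}{191}\right) = 932 \left(- \frac{1}{191}\right) = - \frac{932}{191}$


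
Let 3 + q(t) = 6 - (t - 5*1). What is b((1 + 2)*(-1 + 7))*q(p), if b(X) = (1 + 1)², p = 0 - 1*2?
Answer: 40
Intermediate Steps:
p = -2 (p = 0 - 2 = -2)
q(t) = 8 - t (q(t) = -3 + (6 - (t - 5*1)) = -3 + (6 - (t - 5)) = -3 + (6 - (-5 + t)) = -3 + (6 + (5 - t)) = -3 + (11 - t) = 8 - t)
b(X) = 4 (b(X) = 2² = 4)
b((1 + 2)*(-1 + 7))*q(p) = 4*(8 - 1*(-2)) = 4*(8 + 2) = 4*10 = 40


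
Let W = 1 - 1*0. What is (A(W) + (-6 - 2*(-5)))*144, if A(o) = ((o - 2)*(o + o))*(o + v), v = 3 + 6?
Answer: -2304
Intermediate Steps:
W = 1 (W = 1 + 0 = 1)
v = 9
A(o) = 2*o*(-2 + o)*(9 + o) (A(o) = ((o - 2)*(o + o))*(o + 9) = ((-2 + o)*(2*o))*(9 + o) = (2*o*(-2 + o))*(9 + o) = 2*o*(-2 + o)*(9 + o))
(A(W) + (-6 - 2*(-5)))*144 = (2*1*(-18 + 1² + 7*1) + (-6 - 2*(-5)))*144 = (2*1*(-18 + 1 + 7) + (-6 + 10))*144 = (2*1*(-10) + 4)*144 = (-20 + 4)*144 = -16*144 = -2304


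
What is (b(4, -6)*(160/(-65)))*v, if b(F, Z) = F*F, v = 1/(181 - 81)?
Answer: -128/325 ≈ -0.39385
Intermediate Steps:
v = 1/100 ≈ 0.010000
b(F, Z) = F**2
(b(4, -6)*(160/(-65)))*v = (4**2*(160/(-65)))*(1/100) = (16*(160*(-1/65)))*(1/100) = (16*(-32/13))*(1/100) = -512/13*1/100 = -128/325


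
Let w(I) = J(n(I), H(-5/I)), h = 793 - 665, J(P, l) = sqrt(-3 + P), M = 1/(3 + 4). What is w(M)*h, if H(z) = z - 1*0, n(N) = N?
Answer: 256*I*sqrt(35)/7 ≈ 216.36*I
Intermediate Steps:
M = 1/7 ≈ 0.14286
H(z) = z (H(z) = z + 0 = z)
h = 128
w(I) = sqrt(-3 + I)
w(M)*h = sqrt(-3 + 1/7)*128 = sqrt(-20/7)*128 = (2*I*sqrt(35)/7)*128 = 256*I*sqrt(35)/7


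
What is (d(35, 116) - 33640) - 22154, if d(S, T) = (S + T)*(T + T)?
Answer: -20762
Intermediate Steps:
d(S, T) = 2*T*(S + T) (d(S, T) = (S + T)*(2*T) = 2*T*(S + T))
(d(35, 116) - 33640) - 22154 = (2*116*(35 + 116) - 33640) - 22154 = (2*116*151 - 33640) - 22154 = (35032 - 33640) - 22154 = 1392 - 22154 = -20762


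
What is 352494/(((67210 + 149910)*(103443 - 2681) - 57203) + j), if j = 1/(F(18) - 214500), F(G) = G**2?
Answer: 75495754944/4685611503047711 ≈ 1.6112e-5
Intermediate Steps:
j = -1/214176 (j = 1/(18**2 - 214500) = 1/(324 - 214500) = 1/(-214176) = -1/214176 ≈ -4.6691e-6)
352494/(((67210 + 149910)*(103443 - 2681) - 57203) + j) = 352494/(((67210 + 149910)*(103443 - 2681) - 57203) - 1/214176) = 352494/((217120*100762 - 57203) - 1/214176) = 352494/((21877445440 - 57203) - 1/214176) = 352494/(21877388237 - 1/214176) = 352494/(4685611503047711/214176) = 352494*(214176/4685611503047711) = 75495754944/4685611503047711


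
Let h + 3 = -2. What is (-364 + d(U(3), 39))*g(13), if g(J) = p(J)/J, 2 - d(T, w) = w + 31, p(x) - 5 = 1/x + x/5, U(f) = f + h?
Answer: -215568/845 ≈ -255.11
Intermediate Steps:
h = -5 (h = -3 - 2 = -5)
U(f) = -5 + f (U(f) = f - 5 = -5 + f)
p(x) = 5 + 1/x + x/5 (p(x) = 5 + (1/x + x/5) = 5 + 1/x + x/5)
d(T, w) = -29 - w (d(T, w) = 2 - (w + 31) = 2 - (31 + w) = 2 + (-31 - w) = -29 - w)
g(J) = (5 + 1/J + J/5)/J
(-364 + d(U(3), 39))*g(13) = (-364 + (-29 - 1*39))*((⅕)*(5 + 13*(25 + 13))/13²) = (-364 + (-29 - 39))*((⅕)*(1/169)*(5 + 13*38)) = (-364 - 68)*((⅕)*(1/169)*(5 + 494)) = -432*499/(5*169) = -432*499/845 = -215568/845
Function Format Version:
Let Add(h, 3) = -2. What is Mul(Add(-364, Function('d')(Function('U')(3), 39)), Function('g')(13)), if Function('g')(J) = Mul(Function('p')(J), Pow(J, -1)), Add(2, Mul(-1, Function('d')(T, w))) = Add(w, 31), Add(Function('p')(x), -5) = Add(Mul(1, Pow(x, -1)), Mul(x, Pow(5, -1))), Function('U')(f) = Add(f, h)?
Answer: Rational(-215568, 845) ≈ -255.11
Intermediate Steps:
h = -5 (h = Add(-3, -2) = -5)
Function('U')(f) = Add(-5, f) (Function('U')(f) = Add(f, -5) = Add(-5, f))
Function('p')(x) = Add(5, Pow(x, -1), Mul(Rational(1, 5), x)) (Function('p')(x) = Add(5, Add(Mul(1, Pow(x, -1)), Mul(x, Pow(5, -1)))) = Add(5, Add(Pow(x, -1), Mul(x, Rational(1, 5)))) = Add(5, Add(Pow(x, -1), Mul(Rational(1, 5), x))) = Add(5, Pow(x, -1), Mul(Rational(1, 5), x)))
Function('d')(T, w) = Add(-29, Mul(-1, w)) (Function('d')(T, w) = Add(2, Mul(-1, Add(w, 31))) = Add(2, Mul(-1, Add(31, w))) = Add(2, Add(-31, Mul(-1, w))) = Add(-29, Mul(-1, w)))
Function('g')(J) = Mul(Pow(J, -1), Add(5, Pow(J, -1), Mul(Rational(1, 5), J))) (Function('g')(J) = Mul(Add(5, Pow(J, -1), Mul(Rational(1, 5), J)), Pow(J, -1)) = Mul(Pow(J, -1), Add(5, Pow(J, -1), Mul(Rational(1, 5), J))))
Mul(Add(-364, Function('d')(Function('U')(3), 39)), Function('g')(13)) = Mul(Add(-364, Add(-29, Mul(-1, 39))), Mul(Rational(1, 5), Pow(13, -2), Add(5, Mul(13, Add(25, 13))))) = Mul(Add(-364, Add(-29, -39)), Mul(Rational(1, 5), Rational(1, 169), Add(5, Mul(13, 38)))) = Mul(Add(-364, -68), Mul(Rational(1, 5), Rational(1, 169), Add(5, 494))) = Mul(-432, Mul(Rational(1, 5), Rational(1, 169), 499)) = Mul(-432, Rational(499, 845)) = Rational(-215568, 845)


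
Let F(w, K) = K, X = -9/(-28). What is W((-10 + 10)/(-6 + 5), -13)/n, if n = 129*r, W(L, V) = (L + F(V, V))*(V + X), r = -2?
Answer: -4615/7224 ≈ -0.63884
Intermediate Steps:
X = 9/28 (X = -9*(-1/28) = 9/28 ≈ 0.32143)
W(L, V) = (9/28 + V)*(L + V) (W(L, V) = (L + V)*(V + 9/28) = (L + V)*(9/28 + V) = (9/28 + V)*(L + V))
n = -258 (n = 129*(-2) = -258)
W((-10 + 10)/(-6 + 5), -13)/n = ((-13)**2 + 9*((-10 + 10)/(-6 + 5))/28 + (9/28)*(-13) + ((-10 + 10)/(-6 + 5))*(-13))/(-258) = (169 + 9*(0/(-1))/28 - 117/28 + (0/(-1))*(-13))*(-1/258) = (169 + 9*(0*(-1))/28 - 117/28 + (0*(-1))*(-13))*(-1/258) = (169 + (9/28)*0 - 117/28 + 0*(-13))*(-1/258) = (169 + 0 - 117/28 + 0)*(-1/258) = (4615/28)*(-1/258) = -4615/7224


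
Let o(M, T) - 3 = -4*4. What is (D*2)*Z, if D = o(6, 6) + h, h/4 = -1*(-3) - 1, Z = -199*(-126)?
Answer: -250740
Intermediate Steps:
Z = 25074
o(M, T) = -13 (o(M, T) = 3 - 4*4 = 3 - 16 = -13)
h = 8 (h = 4*(-1*(-3) - 1) = 4*(3 - 1) = 4*2 = 8)
D = -5 (D = -13 + 8 = -5)
(D*2)*Z = -5*2*25074 = -10*25074 = -250740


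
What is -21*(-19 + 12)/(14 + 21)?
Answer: 21/5 ≈ 4.2000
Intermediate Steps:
-21*(-19 + 12)/(14 + 21) = -(-147)/35 = -21*(-⅕) = 21/5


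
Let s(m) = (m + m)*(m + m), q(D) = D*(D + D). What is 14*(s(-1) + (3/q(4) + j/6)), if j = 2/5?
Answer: 13979/240 ≈ 58.246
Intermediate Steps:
j = ⅖ (j = 2*(⅕) = ⅖ ≈ 0.40000)
q(D) = 2*D² (q(D) = D*(2*D) = 2*D²)
s(m) = 4*m² (s(m) = (2*m)*(2*m) = 4*m²)
14*(s(-1) + (3/q(4) + j/6)) = 14*(4*(-1)² + (3/((2*4²)) + (⅖)/6)) = 14*(4*1 + (3/((2*16)) + (⅖)*(⅙))) = 14*(4 + (3/32 + 1/15)) = 14*(4 + 77/480) = 14*(1997/480) = 13979/240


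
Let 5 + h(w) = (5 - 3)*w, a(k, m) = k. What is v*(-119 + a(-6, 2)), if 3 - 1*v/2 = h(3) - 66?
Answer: -17000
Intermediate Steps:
h(w) = -5 + 2*w (h(w) = -5 + (5 - 3)*w = -5 + 2*w)
v = 136 (v = 6 - 2*((-5 + 2*3) - 66) = 6 - 2*((-5 + 6) - 66) = 6 - 2*(1 - 66) = 6 - 2*(-65) = 6 + 130 = 136)
v*(-119 + a(-6, 2)) = 136*(-119 - 6) = 136*(-125) = -17000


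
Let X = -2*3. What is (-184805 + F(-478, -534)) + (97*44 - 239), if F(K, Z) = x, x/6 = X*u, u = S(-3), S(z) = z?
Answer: -180668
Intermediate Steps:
u = -3
X = -6
x = 108 (x = 6*(-6*(-3)) = 6*18 = 108)
F(K, Z) = 108
(-184805 + F(-478, -534)) + (97*44 - 239) = (-184805 + 108) + (97*44 - 239) = -184697 + (4268 - 239) = -184697 + 4029 = -180668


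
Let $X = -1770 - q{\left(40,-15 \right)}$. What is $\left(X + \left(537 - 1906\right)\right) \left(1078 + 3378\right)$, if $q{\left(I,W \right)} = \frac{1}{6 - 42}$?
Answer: $- \frac{125885342}{9} \approx -1.3987 \cdot 10^{7}$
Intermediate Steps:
$q{\left(I,W \right)} = - \frac{1}{36}$ ($q{\left(I,W \right)} = \frac{1}{-36} = - \frac{1}{36}$)
$X = - \frac{63719}{36}$ ($X = -1770 - - \frac{1}{36} = -1770 + \frac{1}{36} = - \frac{63719}{36} \approx -1770.0$)
$\left(X + \left(537 - 1906\right)\right) \left(1078 + 3378\right) = \left(- \frac{63719}{36} + \left(537 - 1906\right)\right) \left(1078 + 3378\right) = \left(- \frac{63719}{36} - 1369\right) 4456 = \left(- \frac{113003}{36}\right) 4456 = - \frac{125885342}{9}$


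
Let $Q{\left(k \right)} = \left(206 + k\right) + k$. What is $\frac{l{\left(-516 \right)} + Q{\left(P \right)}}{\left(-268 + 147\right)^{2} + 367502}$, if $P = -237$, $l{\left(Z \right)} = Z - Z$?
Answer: $- \frac{268}{382143} \approx -0.00070131$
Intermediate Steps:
$l{\left(Z \right)} = 0$
$Q{\left(k \right)} = 206 + 2 k$
$\frac{l{\left(-516 \right)} + Q{\left(P \right)}}{\left(-268 + 147\right)^{2} + 367502} = \frac{0 + \left(206 + 2 \left(-237\right)\right)}{\left(-268 + 147\right)^{2} + 367502} = \frac{0 + \left(206 - 474\right)}{\left(-121\right)^{2} + 367502} = \frac{0 - 268}{14641 + 367502} = - \frac{268}{382143}$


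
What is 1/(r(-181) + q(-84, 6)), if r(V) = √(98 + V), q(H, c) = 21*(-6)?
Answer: -126/15959 - I*√83/15959 ≈ -0.0078952 - 0.00057087*I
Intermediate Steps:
q(H, c) = -126
1/(r(-181) + q(-84, 6)) = 1/(√(98 - 181) - 126) = 1/(√(-83) - 126) = 1/(I*√83 - 126) = 1/(-126 + I*√83)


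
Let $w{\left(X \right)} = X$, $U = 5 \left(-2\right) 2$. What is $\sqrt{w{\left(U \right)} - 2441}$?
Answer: $i \sqrt{2461} \approx 49.608 i$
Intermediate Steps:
$U = -20$ ($U = \left(-10\right) 2 = -20$)
$\sqrt{w{\left(U \right)} - 2441} = \sqrt{-20 - 2441} = \sqrt{-2461} = i \sqrt{2461}$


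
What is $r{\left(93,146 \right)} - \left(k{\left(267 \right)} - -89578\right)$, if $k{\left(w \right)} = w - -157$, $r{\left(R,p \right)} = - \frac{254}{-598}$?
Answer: $- \frac{26910471}{299} \approx -90002.0$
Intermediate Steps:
$r{\left(R,p \right)} = \frac{127}{299}$ ($r{\left(R,p \right)} = \left(-254\right) \left(- \frac{1}{598}\right) = \frac{127}{299}$)
$k{\left(w \right)} = 157 + w$ ($k{\left(w \right)} = w + 157 = 157 + w$)
$r{\left(93,146 \right)} - \left(k{\left(267 \right)} - -89578\right) = \frac{127}{299} - \left(\left(157 + 267\right) - -89578\right) = \frac{127}{299} - \left(424 + 89578\right) = \frac{127}{299} - 90002 = - \frac{26910471}{299}$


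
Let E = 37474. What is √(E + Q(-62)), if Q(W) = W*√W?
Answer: √(37474 - 62*I*√62) ≈ 193.59 - 1.261*I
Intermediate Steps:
Q(W) = W^(3/2)
√(E + Q(-62)) = √(37474 + (-62)^(3/2)) = √(37474 - 62*I*√62)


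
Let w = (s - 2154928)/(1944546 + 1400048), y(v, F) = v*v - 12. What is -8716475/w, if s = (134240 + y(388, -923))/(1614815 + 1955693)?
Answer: 26022817402527116050/1923546844663 ≈ 1.3529e+7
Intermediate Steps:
y(v, F) = -12 + v² (y(v, F) = v² - 12 = -12 + v²)
s = 71193/892627 (s = (134240 + (-12 + 388²))/(1614815 + 1955693) = (134240 + (-12 + 150544))/3570508 = (134240 + 150532)*(1/3570508) = 284772*(1/3570508) = 71193/892627 ≈ 0.079757)
w = -1923546844663/2985474908438 (w = (71193/892627 - 2154928)/(1944546 + 1400048) = -1923546844663/892627/3344594 = -1923546844663/892627*1/3344594 = -1923546844663/2985474908438 ≈ -0.64430)
-8716475/w = -8716475/(-1923546844663/2985474908438) = -8716475*(-2985474908438/1923546844663) = 26022817402527116050/1923546844663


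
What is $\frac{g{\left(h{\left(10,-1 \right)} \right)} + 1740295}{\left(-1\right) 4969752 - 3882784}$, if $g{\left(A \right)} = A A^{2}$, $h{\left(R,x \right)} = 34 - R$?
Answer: $- \frac{1754119}{8852536} \approx -0.19815$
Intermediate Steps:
$g{\left(A \right)} = A^{3}$
$\frac{g{\left(h{\left(10,-1 \right)} \right)} + 1740295}{\left(-1\right) 4969752 - 3882784} = \frac{\left(34 - 10\right)^{3} + 1740295}{\left(-1\right) 4969752 - 3882784} = \frac{\left(34 - 10\right)^{3} + 1740295}{-4969752 - 3882784} = \frac{24^{3} + 1740295}{-8852536} = \left(13824 + 1740295\right) \left(- \frac{1}{8852536}\right) = 1754119 \left(- \frac{1}{8852536}\right) = - \frac{1754119}{8852536}$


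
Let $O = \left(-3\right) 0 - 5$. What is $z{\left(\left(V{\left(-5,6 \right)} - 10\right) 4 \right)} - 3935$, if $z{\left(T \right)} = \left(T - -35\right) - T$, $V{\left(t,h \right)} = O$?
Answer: $-3900$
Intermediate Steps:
$O = -5$ ($O = 0 - 5 = -5$)
$V{\left(t,h \right)} = -5$
$z{\left(T \right)} = 35$ ($z{\left(T \right)} = \left(T + 35\right) - T = \left(35 + T\right) - T = 35$)
$z{\left(\left(V{\left(-5,6 \right)} - 10\right) 4 \right)} - 3935 = 35 - 3935 = -3900$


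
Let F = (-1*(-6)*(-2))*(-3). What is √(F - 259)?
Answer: I*√223 ≈ 14.933*I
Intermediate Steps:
F = 36 (F = (6*(-2))*(-3) = -12*(-3) = 36)
√(F - 259) = √(36 - 259) = √(-223) = I*√223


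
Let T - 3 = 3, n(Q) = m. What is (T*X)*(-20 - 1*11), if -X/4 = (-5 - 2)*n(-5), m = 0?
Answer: 0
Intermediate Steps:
n(Q) = 0
T = 6 (T = 3 + 3 = 6)
X = 0 (X = -4*(-5 - 2)*0 = -(-28)*0 = -4*0 = 0)
(T*X)*(-20 - 1*11) = (6*0)*(-20 - 1*11) = 0*(-20 - 11) = 0*(-31) = 0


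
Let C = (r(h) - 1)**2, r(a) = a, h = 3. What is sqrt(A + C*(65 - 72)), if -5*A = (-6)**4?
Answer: 2*I*sqrt(1795)/5 ≈ 16.947*I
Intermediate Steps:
A = -1296/5 (A = -1/5*(-6)**4 = -1/5*1296 = -1296/5 ≈ -259.20)
C = 4 (C = (3 - 1)**2 = 2**2 = 4)
sqrt(A + C*(65 - 72)) = sqrt(-1296/5 + 4*(65 - 72)) = sqrt(-1296/5 + 4*(-7)) = sqrt(-1296/5 - 28) = sqrt(-1436/5) = 2*I*sqrt(1795)/5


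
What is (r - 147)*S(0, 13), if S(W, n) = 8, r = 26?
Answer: -968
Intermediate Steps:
(r - 147)*S(0, 13) = (26 - 147)*8 = -121*8 = -968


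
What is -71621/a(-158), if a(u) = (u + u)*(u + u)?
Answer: -71621/99856 ≈ -0.71724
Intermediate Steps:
a(u) = 4*u² (a(u) = (2*u)*(2*u) = 4*u²)
-71621/a(-158) = -71621/(4*(-158)²) = -71621/(4*24964) = -71621/99856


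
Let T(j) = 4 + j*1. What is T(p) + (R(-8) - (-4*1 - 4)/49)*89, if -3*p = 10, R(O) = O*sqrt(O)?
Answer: 2234/147 - 1424*I*sqrt(2) ≈ 15.197 - 2013.8*I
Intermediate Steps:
R(O) = O**(3/2)
p = -10/3 (p = -1/3*10 = -10/3 ≈ -3.3333)
T(j) = 4 + j
T(p) + (R(-8) - (-4*1 - 4)/49)*89 = (4 - 10/3) + ((-8)**(3/2) - (-4*1 - 4)/49)*89 = 2/3 + (-16*I*sqrt(2) - (-4 - 4)/49)*89 = 2/3 + (-16*I*sqrt(2) - (-8)/49)*89 = 2/3 + (-16*I*sqrt(2) - 1*(-8/49))*89 = 2/3 + (-16*I*sqrt(2) + 8/49)*89 = 2/3 + (8/49 - 16*I*sqrt(2))*89 = 2/3 + (712/49 - 1424*I*sqrt(2)) = 2234/147 - 1424*I*sqrt(2)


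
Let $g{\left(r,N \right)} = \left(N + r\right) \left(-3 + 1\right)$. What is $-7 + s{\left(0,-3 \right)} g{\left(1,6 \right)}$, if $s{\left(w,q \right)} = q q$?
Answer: $-133$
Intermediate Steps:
$s{\left(w,q \right)} = q^{2}$
$g{\left(r,N \right)} = - 2 N - 2 r$ ($g{\left(r,N \right)} = \left(N + r\right) \left(-2\right) = - 2 N - 2 r$)
$-7 + s{\left(0,-3 \right)} g{\left(1,6 \right)} = -7 + \left(-3\right)^{2} \left(\left(-2\right) 6 - 2\right) = -7 + 9 \left(-12 - 2\right) = -7 + 9 \left(-14\right) = -7 - 126 = -133$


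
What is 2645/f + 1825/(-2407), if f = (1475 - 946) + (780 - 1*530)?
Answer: 4944840/1875053 ≈ 2.6372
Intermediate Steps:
f = 779 (f = 529 + (780 - 530) = 529 + 250 = 779)
2645/f + 1825/(-2407) = 2645/779 + 1825/(-2407) = 2645*(1/779) + 1825*(-1/2407) = 2645/779 - 1825/2407 = 4944840/1875053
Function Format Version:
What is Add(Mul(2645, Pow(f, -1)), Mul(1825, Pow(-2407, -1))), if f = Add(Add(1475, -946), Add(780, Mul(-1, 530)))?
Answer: Rational(4944840, 1875053) ≈ 2.6372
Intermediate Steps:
f = 779 (f = Add(529, Add(780, -530)) = Add(529, 250) = 779)
Add(Mul(2645, Pow(f, -1)), Mul(1825, Pow(-2407, -1))) = Add(Mul(2645, Pow(779, -1)), Mul(1825, Pow(-2407, -1))) = Add(Mul(2645, Rational(1, 779)), Mul(1825, Rational(-1, 2407))) = Add(Rational(2645, 779), Rational(-1825, 2407)) = Rational(4944840, 1875053)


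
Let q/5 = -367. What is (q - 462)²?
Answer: 5276209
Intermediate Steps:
q = -1835 (q = 5*(-367) = -1835)
(q - 462)² = (-1835 - 462)² = (-2297)² = 5276209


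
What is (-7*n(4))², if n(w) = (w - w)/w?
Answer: 0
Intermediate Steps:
n(w) = 0 (n(w) = 0/w = 0)
(-7*n(4))² = (-7*0)² = 0² = 0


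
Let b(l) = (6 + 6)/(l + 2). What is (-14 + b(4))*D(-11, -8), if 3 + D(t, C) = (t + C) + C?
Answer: 360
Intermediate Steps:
b(l) = 12/(2 + l)
D(t, C) = -3 + t + 2*C (D(t, C) = -3 + ((t + C) + C) = -3 + ((C + t) + C) = -3 + (t + 2*C) = -3 + t + 2*C)
(-14 + b(4))*D(-11, -8) = (-14 + 12/(2 + 4))*(-3 - 11 + 2*(-8)) = (-14 + 12/6)*(-3 - 11 - 16) = (-14 + 12*(⅙))*(-30) = (-14 + 2)*(-30) = -12*(-30) = 360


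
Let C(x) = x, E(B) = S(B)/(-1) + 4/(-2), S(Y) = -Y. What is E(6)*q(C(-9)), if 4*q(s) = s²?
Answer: 81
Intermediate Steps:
E(B) = -2 + B (E(B) = -B/(-1) + 4/(-2) = -B*(-1) + 4*(-½) = B - 2 = -2 + B)
q(s) = s²/4
E(6)*q(C(-9)) = (-2 + 6)*((¼)*(-9)²) = 4*((¼)*81) = 4*(81/4) = 81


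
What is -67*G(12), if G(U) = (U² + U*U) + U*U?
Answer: -28944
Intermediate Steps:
G(U) = 3*U² (G(U) = (U² + U²) + U² = 2*U² + U² = 3*U²)
-67*G(12) = -201*12² = -201*144 = -67*432 = -28944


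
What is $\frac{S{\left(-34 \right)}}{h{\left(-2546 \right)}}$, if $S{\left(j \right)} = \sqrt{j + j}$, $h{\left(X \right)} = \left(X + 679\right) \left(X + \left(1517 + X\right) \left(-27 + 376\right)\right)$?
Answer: $\frac{2 i \sqrt{17}}{675232289} \approx 1.2212 \cdot 10^{-8} i$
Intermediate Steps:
$h{\left(X \right)} = \left(679 + X\right) \left(529433 + 350 X\right)$ ($h{\left(X \right)} = \left(679 + X\right) \left(X + \left(1517 + X\right) 349\right) = \left(679 + X\right) \left(X + \left(529433 + 349 X\right)\right) = \left(679 + X\right) \left(529433 + 350 X\right)$)
$S{\left(j \right)} = \sqrt{2} \sqrt{j}$ ($S{\left(j \right)} = \sqrt{2 j} = \sqrt{2} \sqrt{j}$)
$\frac{S{\left(-34 \right)}}{h{\left(-2546 \right)}} = \frac{\sqrt{2} \sqrt{-34}}{359485007 + 350 \left(-2546\right)^{2} + 767083 \left(-2546\right)} = \frac{\sqrt{2} i \sqrt{34}}{359485007 + 350 \cdot 6482116 - 1952993318} = \frac{2 i \sqrt{17}}{359485007 + 2268740600 - 1952993318} = \frac{2 i \sqrt{17}}{675232289}$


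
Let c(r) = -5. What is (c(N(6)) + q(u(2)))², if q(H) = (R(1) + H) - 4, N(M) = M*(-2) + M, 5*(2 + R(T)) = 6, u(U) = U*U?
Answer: 841/25 ≈ 33.640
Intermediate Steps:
u(U) = U²
R(T) = -⅘ (R(T) = -2 + (⅕)*6 = -2 + 6/5 = -⅘)
N(M) = -M (N(M) = -2*M + M = -M)
q(H) = -24/5 + H (q(H) = (-⅘ + H) - 4 = -24/5 + H)
(c(N(6)) + q(u(2)))² = (-5 + (-24/5 + 2²))² = (-5 + (-24/5 + 4))² = (-5 - ⅘)² = (-29/5)² = 841/25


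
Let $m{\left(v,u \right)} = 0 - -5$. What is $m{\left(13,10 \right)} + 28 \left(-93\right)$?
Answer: $-2599$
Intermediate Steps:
$m{\left(v,u \right)} = 5$ ($m{\left(v,u \right)} = 0 + 5 = 5$)
$m{\left(13,10 \right)} + 28 \left(-93\right) = 5 + 28 \left(-93\right) = 5 - 2604 = -2599$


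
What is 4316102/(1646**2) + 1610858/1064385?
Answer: 4479158790199/1441877655330 ≈ 3.1065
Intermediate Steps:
4316102/(1646**2) + 1610858/1064385 = 4316102/2709316 + 1610858*(1/1064385) = 4316102*(1/2709316) + 1610858/1064385 = 2158051/1354658 + 1610858/1064385 = 4479158790199/1441877655330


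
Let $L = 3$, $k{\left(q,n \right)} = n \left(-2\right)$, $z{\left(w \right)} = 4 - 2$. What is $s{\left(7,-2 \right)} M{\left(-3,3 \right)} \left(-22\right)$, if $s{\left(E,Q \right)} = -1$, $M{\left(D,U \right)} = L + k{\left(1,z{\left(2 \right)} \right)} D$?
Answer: $330$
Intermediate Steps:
$z{\left(w \right)} = 2$
$k{\left(q,n \right)} = - 2 n$
$M{\left(D,U \right)} = 3 - 4 D$ ($M{\left(D,U \right)} = 3 + \left(-2\right) 2 D = 3 - 4 D$)
$s{\left(7,-2 \right)} M{\left(-3,3 \right)} \left(-22\right) = - (3 - -12) \left(-22\right) = - (3 + 12) \left(-22\right) = \left(-1\right) 15 \left(-22\right) = \left(-15\right) \left(-22\right) = 330$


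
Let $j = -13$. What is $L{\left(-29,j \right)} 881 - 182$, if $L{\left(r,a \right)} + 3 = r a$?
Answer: $329312$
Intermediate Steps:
$L{\left(r,a \right)} = -3 + a r$ ($L{\left(r,a \right)} = -3 + r a = -3 + a r$)
$L{\left(-29,j \right)} 881 - 182 = \left(-3 - -377\right) 881 - 182 = \left(-3 + 377\right) 881 - 182 = 374 \cdot 881 - 182 = 329494 - 182 = 329312$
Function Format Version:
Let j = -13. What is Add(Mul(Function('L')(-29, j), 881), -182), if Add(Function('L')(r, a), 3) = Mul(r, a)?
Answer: 329312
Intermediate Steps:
Function('L')(r, a) = Add(-3, Mul(a, r)) (Function('L')(r, a) = Add(-3, Mul(r, a)) = Add(-3, Mul(a, r)))
Add(Mul(Function('L')(-29, j), 881), -182) = Add(Mul(Add(-3, Mul(-13, -29)), 881), -182) = Add(Mul(Add(-3, 377), 881), -182) = Add(Mul(374, 881), -182) = Add(329494, -182) = 329312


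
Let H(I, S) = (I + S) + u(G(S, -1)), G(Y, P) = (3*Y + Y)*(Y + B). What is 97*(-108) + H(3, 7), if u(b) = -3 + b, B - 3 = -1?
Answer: -10217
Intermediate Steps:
B = 2 (B = 3 - 1 = 2)
G(Y, P) = 4*Y*(2 + Y) (G(Y, P) = (3*Y + Y)*(Y + 2) = (4*Y)*(2 + Y) = 4*Y*(2 + Y))
H(I, S) = -3 + I + S + 4*S*(2 + S) (H(I, S) = (I + S) + (-3 + 4*S*(2 + S)) = -3 + I + S + 4*S*(2 + S))
97*(-108) + H(3, 7) = 97*(-108) + (-3 + 3 + 7 + 4*7*(2 + 7)) = -10476 + (-3 + 3 + 7 + 4*7*9) = -10476 + (-3 + 3 + 7 + 252) = -10476 + 259 = -10217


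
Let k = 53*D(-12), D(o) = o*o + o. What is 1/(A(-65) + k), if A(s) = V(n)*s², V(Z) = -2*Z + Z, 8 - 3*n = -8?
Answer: -3/46612 ≈ -6.4361e-5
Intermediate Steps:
n = 16/3 (n = 8/3 - ⅓*(-8) = 8/3 + 8/3 = 16/3 ≈ 5.3333)
V(Z) = -Z
D(o) = o + o² (D(o) = o² + o = o + o²)
A(s) = -16*s²/3 (A(s) = (-1*16/3)*s² = -16*s²/3)
k = 6996 (k = 53*(-12*(1 - 12)) = 53*(-12*(-11)) = 53*132 = 6996)
1/(A(-65) + k) = 1/(-16/3*(-65)² + 6996) = 1/(-16/3*4225 + 6996) = 1/(-67600/3 + 6996) = 1/(-46612/3) = -3/46612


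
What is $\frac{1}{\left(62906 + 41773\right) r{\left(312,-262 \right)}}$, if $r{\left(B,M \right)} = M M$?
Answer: $\frac{1}{7185585276} \approx 1.3917 \cdot 10^{-10}$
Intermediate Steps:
$r{\left(B,M \right)} = M^{2}$
$\frac{1}{\left(62906 + 41773\right) r{\left(312,-262 \right)}} = \frac{1}{\left(62906 + 41773\right) \left(-262\right)^{2}} = \frac{1}{104679 \cdot 68644} = \frac{1}{104679} \cdot \frac{1}{68644} = \frac{1}{7185585276}$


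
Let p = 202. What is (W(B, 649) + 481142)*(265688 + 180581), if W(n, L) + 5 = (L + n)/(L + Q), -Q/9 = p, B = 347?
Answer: 251003176576233/1169 ≈ 2.1472e+11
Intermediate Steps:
Q = -1818 (Q = -9*202 = -1818)
W(n, L) = -5 + (L + n)/(-1818 + L) (W(n, L) = -5 + (L + n)/(L - 1818) = -5 + (L + n)/(-1818 + L))
(W(B, 649) + 481142)*(265688 + 180581) = ((9090 + 347 - 4*649)/(-1818 + 649) + 481142)*(265688 + 180581) = ((9090 + 347 - 2596)/(-1169) + 481142)*446269 = (-1/1169*6841 + 481142)*446269 = (-6841/1169 + 481142)*446269 = (562448157/1169)*446269 = 251003176576233/1169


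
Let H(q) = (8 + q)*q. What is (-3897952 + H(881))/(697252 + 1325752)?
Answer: -3114743/2023004 ≈ -1.5397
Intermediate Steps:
H(q) = q*(8 + q)
(-3897952 + H(881))/(697252 + 1325752) = (-3897952 + 881*(8 + 881))/(697252 + 1325752) = (-3897952 + 881*889)/2023004 = (-3897952 + 783209)*(1/2023004) = -3114743*1/2023004 = -3114743/2023004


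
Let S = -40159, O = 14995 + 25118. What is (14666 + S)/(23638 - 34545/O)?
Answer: -340866903/316052183 ≈ -1.0785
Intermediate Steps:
O = 40113
(14666 + S)/(23638 - 34545/O) = (14666 - 40159)/(23638 - 34545/40113) = -25493/(23638 - 34545*1/40113) = -25493/(23638 - 11515/13371) = -25493/316052183/13371 = -25493*13371/316052183 = -340866903/316052183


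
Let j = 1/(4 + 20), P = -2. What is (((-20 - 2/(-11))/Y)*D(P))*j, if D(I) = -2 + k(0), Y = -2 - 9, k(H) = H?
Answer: -109/726 ≈ -0.15014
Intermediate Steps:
Y = -11
j = 1/24 ≈ 0.041667
D(I) = -2 (D(I) = -2 + 0 = -2)
(((-20 - 2/(-11))/Y)*D(P))*j = (((-20 - 2/(-11))/(-11))*(-2))*(1/24) = (((-20 - 2*(-1)/11)*(-1/11))*(-2))*(1/24) = (((-20 - 1*(-2/11))*(-1/11))*(-2))*(1/24) = (((-20 + 2/11)*(-1/11))*(-2))*(1/24) = (-218/11*(-1/11)*(-2))*(1/24) = ((218/121)*(-2))*(1/24) = -436/121*1/24 = -109/726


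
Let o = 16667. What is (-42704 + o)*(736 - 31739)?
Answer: 807225111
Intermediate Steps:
(-42704 + o)*(736 - 31739) = (-42704 + 16667)*(736 - 31739) = -26037*(-31003) = 807225111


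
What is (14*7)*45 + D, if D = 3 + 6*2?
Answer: 4425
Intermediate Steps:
D = 15 (D = 3 + 12 = 15)
(14*7)*45 + D = (14*7)*45 + 15 = 98*45 + 15 = 4410 + 15 = 4425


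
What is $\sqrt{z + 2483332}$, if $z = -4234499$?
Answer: $i \sqrt{1751167} \approx 1323.3 i$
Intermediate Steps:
$\sqrt{z + 2483332} = \sqrt{-4234499 + 2483332} = \sqrt{-1751167} = i \sqrt{1751167}$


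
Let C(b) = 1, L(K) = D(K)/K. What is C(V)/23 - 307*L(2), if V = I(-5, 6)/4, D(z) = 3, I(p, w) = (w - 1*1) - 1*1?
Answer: -21181/46 ≈ -460.46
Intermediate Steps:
I(p, w) = -2 + w (I(p, w) = (w - 1) - 1 = (-1 + w) - 1 = -2 + w)
V = 1 (V = (-2 + 6)/4 = 4*(1/4) = 1)
L(K) = 3/K
C(V)/23 - 307*L(2) = 1/23 - 921/2 = -21181/46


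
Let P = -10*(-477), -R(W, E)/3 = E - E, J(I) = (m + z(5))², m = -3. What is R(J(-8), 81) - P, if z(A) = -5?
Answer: -4770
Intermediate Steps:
J(I) = 64 (J(I) = (-3 - 5)² = (-8)² = 64)
R(W, E) = 0 (R(W, E) = -3*(E - E) = -3*0 = 0)
P = 4770
R(J(-8), 81) - P = 0 - 1*4770 = 0 - 4770 = -4770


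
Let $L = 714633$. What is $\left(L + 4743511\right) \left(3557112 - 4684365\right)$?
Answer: $-6152709198432$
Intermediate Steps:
$\left(L + 4743511\right) \left(3557112 - 4684365\right) = \left(714633 + 4743511\right) \left(3557112 - 4684365\right) = 5458144 \left(-1127253\right) = -6152709198432$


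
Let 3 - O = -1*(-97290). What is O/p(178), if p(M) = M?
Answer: -97287/178 ≈ -546.56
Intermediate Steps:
O = -97287 (O = 3 - (-1)*(-97290) = 3 - 1*97290 = 3 - 97290 = -97287)
O/p(178) = -97287/178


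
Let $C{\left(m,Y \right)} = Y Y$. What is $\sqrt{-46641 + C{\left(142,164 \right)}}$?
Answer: $i \sqrt{19745} \approx 140.52 i$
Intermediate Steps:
$C{\left(m,Y \right)} = Y^{2}$
$\sqrt{-46641 + C{\left(142,164 \right)}} = \sqrt{-46641 + 164^{2}} = \sqrt{-46641 + 26896} = \sqrt{-19745} = i \sqrt{19745}$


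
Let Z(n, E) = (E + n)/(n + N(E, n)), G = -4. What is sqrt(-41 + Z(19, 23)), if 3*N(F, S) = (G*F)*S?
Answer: I*sqrt(117451787)/1691 ≈ 6.4089*I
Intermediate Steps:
N(F, S) = -4*F*S/3 (N(F, S) = ((-4*F)*S)/3 = (-4*F*S)/3 = -4*F*S/3)
Z(n, E) = (E + n)/(n - 4*E*n/3)
sqrt(-41 + Z(19, 23)) = sqrt(-41 + 3*(23 + 19)/(19*(3 - 4*23))) = sqrt(-41 + 3*(1/19)*42/(3 - 92)) = sqrt(-41 + 3*(1/19)*42/(-89)) = sqrt(-41 + 3*(1/19)*(-1/89)*42) = sqrt(-41 - 126/1691) = sqrt(-69457/1691) = I*sqrt(117451787)/1691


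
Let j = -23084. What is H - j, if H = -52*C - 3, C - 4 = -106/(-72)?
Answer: 205168/9 ≈ 22796.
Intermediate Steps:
C = 197/36 (C = 4 - 106/(-72) = 4 - 106*(-1/72) = 4 + 53/36 = 197/36 ≈ 5.4722)
H = -2588/9 (H = -52*197/36 - 3 = -2561/9 - 3 = -2588/9 ≈ -287.56)
H - j = -2588/9 - 1*(-23084) = -2588/9 + 23084 = 205168/9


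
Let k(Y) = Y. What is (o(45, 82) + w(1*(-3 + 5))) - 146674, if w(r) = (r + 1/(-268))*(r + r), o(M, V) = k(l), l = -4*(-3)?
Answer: -9825819/67 ≈ -1.4665e+5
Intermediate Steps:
l = 12
o(M, V) = 12
w(r) = 2*r*(-1/268 + r) (w(r) = (r - 1/268)*(2*r) = (-1/268 + r)*(2*r) = 2*r*(-1/268 + r))
(o(45, 82) + w(1*(-3 + 5))) - 146674 = (12 + (1*(-3 + 5))*(-1 + 268*(1*(-3 + 5)))/134) - 146674 = (12 + (1*2)*(-1 + 268*(1*2))/134) - 146674 = (12 + (1/134)*2*(-1 + 268*2)) - 146674 = (12 + (1/134)*2*(-1 + 536)) - 146674 = (12 + (1/134)*2*535) - 146674 = (12 + 535/67) - 146674 = 1339/67 - 146674 = -9825819/67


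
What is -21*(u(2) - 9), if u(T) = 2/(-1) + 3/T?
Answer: 399/2 ≈ 199.50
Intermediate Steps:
u(T) = -2 + 3/T (u(T) = 2*(-1) + 3/T = -2 + 3/T)
-21*(u(2) - 9) = -21*((-2 + 3/2) - 9) = -21*(-½ - 9) = -21*(-19/2) = 399/2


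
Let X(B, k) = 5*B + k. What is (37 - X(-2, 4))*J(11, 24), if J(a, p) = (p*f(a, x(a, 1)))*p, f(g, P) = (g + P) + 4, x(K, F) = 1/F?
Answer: 396288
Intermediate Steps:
f(g, P) = 4 + P + g (f(g, P) = (P + g) + 4 = 4 + P + g)
X(B, k) = k + 5*B
J(a, p) = p**2*(5 + a) (J(a, p) = (p*(4 + 1/1 + a))*p = (p*(4 + 1 + a))*p = (p*(5 + a))*p = p**2*(5 + a))
(37 - X(-2, 4))*J(11, 24) = (37 - (4 + 5*(-2)))*(24**2*(5 + 11)) = (37 - (4 - 10))*(576*16) = (37 - 1*(-6))*9216 = (37 + 6)*9216 = 43*9216 = 396288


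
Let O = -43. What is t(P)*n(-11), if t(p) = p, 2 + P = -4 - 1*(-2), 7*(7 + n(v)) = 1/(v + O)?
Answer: 5294/189 ≈ 28.011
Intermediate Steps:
n(v) = -7 + 1/(7*(-43 + v)) (n(v) = -7 + 1/(7*(v - 43)) = -7 + 1/(7*(-43 + v)))
P = -4 (P = -2 + (-4 - 1*(-2)) = -2 + (-4 + 2) = -2 - 2 = -4)
t(P)*n(-11) = -4*(2108 - 49*(-11))/(7*(-43 - 11)) = -4*(2108 + 539)/(7*(-54)) = -4*(-1)*2647/(7*54) = -4*(-2647/378) = 5294/189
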